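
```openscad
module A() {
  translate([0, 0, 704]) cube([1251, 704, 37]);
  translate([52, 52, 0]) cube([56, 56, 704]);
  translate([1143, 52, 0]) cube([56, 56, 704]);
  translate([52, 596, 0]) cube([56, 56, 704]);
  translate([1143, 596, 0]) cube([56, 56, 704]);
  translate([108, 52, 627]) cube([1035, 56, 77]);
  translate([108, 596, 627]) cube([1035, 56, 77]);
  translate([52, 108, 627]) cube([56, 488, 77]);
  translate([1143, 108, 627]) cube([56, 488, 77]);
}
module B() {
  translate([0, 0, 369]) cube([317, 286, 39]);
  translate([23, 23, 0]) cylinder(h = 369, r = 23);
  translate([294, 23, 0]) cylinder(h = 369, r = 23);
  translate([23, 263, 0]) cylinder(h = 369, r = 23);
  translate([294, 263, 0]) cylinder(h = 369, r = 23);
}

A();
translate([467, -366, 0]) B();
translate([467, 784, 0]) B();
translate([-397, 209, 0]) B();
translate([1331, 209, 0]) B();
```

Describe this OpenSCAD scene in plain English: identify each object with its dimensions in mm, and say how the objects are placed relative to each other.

A is a rectangular dining table. The top is 1251×704×37 mm with its upper surface at z = 741 mm. It stands on four 56×56 mm square legs, each inset 52 mm from the nearest pair of top edges, running from the floor to the underside of the top. Four apron rails, 56 mm thick and 77 mm tall, run between adjacent legs with their top edges flush with the underside of the top and their outer faces flush with the legs' outer faces.

B is a four-legged stool. The seat is a 317×286×39 mm slab whose top surface is at z = 408 mm; four round legs, each 46 mm in diameter, run from the floor (z = 0) to the underside of the seat, each leg's axis is inset half a diameter from the nearest pair of seat edges (so the leg's bounding box is flush with the corner).

Four stools sit around the table at the −y, +y, −x, +x sides.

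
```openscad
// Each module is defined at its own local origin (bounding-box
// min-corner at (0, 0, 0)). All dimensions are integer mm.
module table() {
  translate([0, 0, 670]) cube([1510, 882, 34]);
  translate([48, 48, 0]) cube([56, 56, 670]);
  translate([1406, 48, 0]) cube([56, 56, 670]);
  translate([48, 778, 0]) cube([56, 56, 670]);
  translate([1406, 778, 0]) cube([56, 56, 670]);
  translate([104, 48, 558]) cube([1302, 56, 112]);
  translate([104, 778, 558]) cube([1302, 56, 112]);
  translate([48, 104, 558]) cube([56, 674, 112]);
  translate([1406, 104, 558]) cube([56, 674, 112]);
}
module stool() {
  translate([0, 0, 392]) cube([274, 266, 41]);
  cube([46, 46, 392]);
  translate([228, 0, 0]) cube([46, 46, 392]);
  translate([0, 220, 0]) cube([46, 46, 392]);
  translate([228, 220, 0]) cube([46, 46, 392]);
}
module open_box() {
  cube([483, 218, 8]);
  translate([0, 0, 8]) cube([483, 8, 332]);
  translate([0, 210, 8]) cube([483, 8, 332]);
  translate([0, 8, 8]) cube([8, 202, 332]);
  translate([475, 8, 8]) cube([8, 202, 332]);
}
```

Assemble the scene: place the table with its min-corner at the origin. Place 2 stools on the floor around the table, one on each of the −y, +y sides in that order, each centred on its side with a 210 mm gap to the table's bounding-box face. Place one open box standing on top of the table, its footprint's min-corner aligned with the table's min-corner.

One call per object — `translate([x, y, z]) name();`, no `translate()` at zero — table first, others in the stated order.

table();
translate([618, -476, 0]) stool();
translate([618, 1092, 0]) stool();
translate([0, 0, 704]) open_box();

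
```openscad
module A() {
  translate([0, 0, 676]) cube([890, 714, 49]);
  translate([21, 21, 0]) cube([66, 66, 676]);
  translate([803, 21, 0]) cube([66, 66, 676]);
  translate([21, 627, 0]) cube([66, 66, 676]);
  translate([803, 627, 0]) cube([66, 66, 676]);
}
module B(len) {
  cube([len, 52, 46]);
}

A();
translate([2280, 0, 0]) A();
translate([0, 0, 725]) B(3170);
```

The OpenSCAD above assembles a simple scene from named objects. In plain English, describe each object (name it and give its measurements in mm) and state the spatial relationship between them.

A is a rectangular dining table. The top is 890×714×49 mm with its upper surface at z = 725 mm. It stands on four 66×66 mm square legs, each inset 21 mm from the nearest pair of top edges, running from the floor to the underside of the top.

B is a rectangular beam 3170 mm long (x), 52 mm deep (y), 46 mm thick (z).

The beam spans the tops of two tables placed 1390 mm apart, resting at z = 725 mm.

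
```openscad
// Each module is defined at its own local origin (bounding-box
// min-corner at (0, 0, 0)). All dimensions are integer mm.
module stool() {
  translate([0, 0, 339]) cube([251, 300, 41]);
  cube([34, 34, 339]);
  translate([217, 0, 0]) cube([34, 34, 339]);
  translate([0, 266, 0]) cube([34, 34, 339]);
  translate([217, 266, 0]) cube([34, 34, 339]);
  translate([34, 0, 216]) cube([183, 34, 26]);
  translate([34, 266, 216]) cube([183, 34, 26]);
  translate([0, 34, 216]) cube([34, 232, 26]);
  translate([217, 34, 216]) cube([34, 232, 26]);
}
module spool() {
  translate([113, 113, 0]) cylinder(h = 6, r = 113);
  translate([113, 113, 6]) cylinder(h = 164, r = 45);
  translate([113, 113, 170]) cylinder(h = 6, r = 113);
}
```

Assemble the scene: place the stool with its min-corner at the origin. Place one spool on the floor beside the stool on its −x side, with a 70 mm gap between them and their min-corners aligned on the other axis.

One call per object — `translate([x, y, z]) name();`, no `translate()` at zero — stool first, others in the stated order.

stool();
translate([-296, 0, 0]) spool();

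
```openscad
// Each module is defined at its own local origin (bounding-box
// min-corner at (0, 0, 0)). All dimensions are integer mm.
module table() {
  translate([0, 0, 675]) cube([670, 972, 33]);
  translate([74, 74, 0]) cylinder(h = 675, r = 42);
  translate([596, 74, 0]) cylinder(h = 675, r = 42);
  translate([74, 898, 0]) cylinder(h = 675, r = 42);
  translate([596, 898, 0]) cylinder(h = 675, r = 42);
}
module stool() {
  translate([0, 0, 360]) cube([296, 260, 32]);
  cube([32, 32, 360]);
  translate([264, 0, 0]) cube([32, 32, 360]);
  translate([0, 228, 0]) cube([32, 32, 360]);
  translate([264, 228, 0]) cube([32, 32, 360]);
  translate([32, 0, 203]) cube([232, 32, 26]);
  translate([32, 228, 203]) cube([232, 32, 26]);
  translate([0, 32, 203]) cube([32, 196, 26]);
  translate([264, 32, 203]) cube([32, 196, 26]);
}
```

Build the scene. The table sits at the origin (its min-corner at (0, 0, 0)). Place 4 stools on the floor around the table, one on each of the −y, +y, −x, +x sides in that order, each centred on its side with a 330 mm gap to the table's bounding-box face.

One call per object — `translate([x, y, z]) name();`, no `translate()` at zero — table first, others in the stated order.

table();
translate([187, -590, 0]) stool();
translate([187, 1302, 0]) stool();
translate([-626, 356, 0]) stool();
translate([1000, 356, 0]) stool();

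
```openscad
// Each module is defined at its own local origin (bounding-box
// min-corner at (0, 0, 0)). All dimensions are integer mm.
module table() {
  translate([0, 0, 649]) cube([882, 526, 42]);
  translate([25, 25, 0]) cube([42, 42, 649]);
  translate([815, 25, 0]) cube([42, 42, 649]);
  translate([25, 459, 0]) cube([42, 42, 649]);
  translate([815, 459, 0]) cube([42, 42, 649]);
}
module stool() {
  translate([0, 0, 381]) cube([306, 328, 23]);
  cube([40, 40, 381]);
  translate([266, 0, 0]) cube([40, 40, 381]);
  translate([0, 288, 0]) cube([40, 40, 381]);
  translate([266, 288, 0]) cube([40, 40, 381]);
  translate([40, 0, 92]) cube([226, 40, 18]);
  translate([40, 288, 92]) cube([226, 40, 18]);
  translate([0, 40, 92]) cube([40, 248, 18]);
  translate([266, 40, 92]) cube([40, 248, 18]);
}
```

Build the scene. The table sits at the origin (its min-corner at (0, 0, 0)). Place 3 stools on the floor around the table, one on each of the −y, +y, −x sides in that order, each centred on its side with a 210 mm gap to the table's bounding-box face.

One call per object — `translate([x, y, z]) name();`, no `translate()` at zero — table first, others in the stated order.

table();
translate([288, -538, 0]) stool();
translate([288, 736, 0]) stool();
translate([-516, 99, 0]) stool();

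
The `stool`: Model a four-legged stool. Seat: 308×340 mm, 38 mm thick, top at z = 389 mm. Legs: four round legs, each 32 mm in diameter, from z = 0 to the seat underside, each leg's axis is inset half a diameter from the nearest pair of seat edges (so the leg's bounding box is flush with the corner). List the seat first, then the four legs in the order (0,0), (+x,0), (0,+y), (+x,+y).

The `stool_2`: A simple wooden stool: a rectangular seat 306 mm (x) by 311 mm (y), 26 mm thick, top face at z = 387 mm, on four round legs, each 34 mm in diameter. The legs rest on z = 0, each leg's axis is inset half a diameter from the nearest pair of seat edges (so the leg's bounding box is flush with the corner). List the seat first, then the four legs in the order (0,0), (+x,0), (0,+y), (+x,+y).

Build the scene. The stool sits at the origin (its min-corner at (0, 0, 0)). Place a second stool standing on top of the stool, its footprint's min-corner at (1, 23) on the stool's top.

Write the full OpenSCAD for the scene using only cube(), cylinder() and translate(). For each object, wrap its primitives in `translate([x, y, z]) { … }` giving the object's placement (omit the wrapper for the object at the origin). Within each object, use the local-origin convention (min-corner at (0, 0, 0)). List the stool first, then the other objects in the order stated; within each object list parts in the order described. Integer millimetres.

translate([0, 0, 351]) cube([308, 340, 38]);
translate([16, 16, 0]) cylinder(h = 351, r = 16);
translate([292, 16, 0]) cylinder(h = 351, r = 16);
translate([16, 324, 0]) cylinder(h = 351, r = 16);
translate([292, 324, 0]) cylinder(h = 351, r = 16);
translate([1, 23, 389]) {
  translate([0, 0, 361]) cube([306, 311, 26]);
  translate([17, 17, 0]) cylinder(h = 361, r = 17);
  translate([289, 17, 0]) cylinder(h = 361, r = 17);
  translate([17, 294, 0]) cylinder(h = 361, r = 17);
  translate([289, 294, 0]) cylinder(h = 361, r = 17);
}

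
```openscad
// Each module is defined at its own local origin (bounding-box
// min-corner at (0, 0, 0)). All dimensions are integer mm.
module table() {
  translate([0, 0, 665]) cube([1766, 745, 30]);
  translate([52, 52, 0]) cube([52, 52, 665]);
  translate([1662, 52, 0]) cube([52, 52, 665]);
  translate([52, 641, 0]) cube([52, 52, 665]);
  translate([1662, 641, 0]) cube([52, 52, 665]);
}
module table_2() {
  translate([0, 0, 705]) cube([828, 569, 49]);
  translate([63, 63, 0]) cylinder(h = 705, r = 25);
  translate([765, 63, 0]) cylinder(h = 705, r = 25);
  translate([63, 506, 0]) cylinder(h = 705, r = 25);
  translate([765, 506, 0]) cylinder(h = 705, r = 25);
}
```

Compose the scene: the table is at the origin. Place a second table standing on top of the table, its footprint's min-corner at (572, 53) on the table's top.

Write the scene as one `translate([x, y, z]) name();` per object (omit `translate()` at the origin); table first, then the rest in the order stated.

table();
translate([572, 53, 695]) table_2();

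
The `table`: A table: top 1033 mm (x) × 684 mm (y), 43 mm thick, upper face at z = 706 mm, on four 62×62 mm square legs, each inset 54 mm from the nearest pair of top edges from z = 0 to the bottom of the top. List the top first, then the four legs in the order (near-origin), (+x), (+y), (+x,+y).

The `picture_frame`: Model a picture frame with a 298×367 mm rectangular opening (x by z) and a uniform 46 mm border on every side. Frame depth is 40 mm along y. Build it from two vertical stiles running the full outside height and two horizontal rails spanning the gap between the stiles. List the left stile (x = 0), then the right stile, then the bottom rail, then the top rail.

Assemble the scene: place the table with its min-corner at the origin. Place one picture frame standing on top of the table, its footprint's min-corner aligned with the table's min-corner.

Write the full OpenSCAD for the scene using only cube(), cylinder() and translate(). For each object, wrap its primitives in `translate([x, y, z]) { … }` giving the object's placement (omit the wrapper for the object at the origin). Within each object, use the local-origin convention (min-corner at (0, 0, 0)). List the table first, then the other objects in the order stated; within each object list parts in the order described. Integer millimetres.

translate([0, 0, 663]) cube([1033, 684, 43]);
translate([54, 54, 0]) cube([62, 62, 663]);
translate([917, 54, 0]) cube([62, 62, 663]);
translate([54, 568, 0]) cube([62, 62, 663]);
translate([917, 568, 0]) cube([62, 62, 663]);
translate([0, 0, 706]) {
  cube([46, 40, 459]);
  translate([344, 0, 0]) cube([46, 40, 459]);
  translate([46, 0, 0]) cube([298, 40, 46]);
  translate([46, 0, 413]) cube([298, 40, 46]);
}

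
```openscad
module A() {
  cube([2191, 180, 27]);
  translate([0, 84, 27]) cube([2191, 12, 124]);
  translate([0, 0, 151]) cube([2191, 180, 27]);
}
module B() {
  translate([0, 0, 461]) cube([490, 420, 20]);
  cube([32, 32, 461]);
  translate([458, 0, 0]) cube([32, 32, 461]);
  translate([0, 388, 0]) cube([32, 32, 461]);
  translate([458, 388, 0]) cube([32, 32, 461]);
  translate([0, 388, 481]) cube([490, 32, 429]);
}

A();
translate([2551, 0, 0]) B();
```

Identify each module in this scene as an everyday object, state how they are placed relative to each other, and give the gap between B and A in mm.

The chair's nearest face is 360 mm from the I-beam's +x face.

A is an I-beam. B is a chair. The chair is on the floor beside the I-beam on its +x side. The gap between the chair and the I-beam is 360 mm.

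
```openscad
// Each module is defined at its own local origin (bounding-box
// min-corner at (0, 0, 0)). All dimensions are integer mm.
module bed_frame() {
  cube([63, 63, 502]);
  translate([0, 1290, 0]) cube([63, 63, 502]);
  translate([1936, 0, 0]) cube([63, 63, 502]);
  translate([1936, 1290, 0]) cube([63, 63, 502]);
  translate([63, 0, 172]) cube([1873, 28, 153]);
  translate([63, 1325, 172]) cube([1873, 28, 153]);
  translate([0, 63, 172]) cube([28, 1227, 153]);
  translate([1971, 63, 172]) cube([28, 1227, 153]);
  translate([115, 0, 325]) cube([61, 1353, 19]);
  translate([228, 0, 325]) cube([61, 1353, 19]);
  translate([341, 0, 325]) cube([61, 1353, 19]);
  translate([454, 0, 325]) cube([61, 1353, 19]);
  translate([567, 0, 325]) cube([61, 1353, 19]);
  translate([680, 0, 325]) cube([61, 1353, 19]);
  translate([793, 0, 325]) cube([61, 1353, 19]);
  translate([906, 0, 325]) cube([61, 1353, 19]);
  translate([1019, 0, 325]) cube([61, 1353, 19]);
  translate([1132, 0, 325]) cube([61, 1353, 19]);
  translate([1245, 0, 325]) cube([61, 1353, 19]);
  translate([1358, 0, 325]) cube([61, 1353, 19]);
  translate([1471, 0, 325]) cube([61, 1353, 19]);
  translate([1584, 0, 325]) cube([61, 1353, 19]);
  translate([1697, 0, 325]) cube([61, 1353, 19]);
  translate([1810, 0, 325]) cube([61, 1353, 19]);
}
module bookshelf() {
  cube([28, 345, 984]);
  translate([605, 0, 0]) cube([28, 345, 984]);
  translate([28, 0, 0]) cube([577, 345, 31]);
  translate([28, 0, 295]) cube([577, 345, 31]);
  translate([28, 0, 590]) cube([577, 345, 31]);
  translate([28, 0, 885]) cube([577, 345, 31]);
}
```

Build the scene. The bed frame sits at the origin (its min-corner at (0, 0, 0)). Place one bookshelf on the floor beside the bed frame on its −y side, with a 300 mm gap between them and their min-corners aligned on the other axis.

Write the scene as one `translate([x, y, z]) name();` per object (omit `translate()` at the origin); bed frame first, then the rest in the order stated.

bed_frame();
translate([0, -645, 0]) bookshelf();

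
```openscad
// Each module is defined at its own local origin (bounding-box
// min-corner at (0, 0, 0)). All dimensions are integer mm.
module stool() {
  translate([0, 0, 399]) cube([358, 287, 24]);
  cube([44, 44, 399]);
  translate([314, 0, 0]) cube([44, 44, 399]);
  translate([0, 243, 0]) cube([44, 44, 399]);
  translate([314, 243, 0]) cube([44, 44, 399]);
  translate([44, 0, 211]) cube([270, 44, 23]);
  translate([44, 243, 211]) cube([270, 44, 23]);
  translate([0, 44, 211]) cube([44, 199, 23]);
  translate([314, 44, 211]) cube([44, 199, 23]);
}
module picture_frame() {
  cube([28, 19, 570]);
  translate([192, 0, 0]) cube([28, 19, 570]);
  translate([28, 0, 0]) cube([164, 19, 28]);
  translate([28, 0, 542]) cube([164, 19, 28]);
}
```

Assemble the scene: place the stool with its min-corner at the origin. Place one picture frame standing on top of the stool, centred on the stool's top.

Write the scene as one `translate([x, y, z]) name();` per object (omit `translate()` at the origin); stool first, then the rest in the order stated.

stool();
translate([69, 134, 423]) picture_frame();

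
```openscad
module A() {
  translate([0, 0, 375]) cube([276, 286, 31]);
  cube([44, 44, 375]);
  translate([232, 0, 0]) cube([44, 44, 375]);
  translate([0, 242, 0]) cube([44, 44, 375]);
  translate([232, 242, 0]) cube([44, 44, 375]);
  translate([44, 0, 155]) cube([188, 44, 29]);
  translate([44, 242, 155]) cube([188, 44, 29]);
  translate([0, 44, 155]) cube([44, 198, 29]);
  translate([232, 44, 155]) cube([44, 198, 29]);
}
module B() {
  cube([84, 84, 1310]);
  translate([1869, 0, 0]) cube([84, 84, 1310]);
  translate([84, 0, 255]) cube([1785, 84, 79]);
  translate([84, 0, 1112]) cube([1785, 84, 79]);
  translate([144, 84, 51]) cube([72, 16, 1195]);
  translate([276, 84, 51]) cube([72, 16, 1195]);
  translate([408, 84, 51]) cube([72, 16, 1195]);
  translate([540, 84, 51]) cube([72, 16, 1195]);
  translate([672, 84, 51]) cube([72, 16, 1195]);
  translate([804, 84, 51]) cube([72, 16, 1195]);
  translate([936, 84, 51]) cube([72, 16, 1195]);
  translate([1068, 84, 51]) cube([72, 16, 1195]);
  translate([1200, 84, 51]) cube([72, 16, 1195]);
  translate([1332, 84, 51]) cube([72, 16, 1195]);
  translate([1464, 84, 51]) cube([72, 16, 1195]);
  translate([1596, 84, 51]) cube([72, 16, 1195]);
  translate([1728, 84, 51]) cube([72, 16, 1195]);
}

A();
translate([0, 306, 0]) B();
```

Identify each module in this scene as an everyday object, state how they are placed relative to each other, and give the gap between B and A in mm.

The fence section's nearest face is 20 mm from the stool's +y face.

A is a stool. B is a fence section. The fence section is on the floor beside the stool on its +y side. The gap between the fence section and the stool is 20 mm.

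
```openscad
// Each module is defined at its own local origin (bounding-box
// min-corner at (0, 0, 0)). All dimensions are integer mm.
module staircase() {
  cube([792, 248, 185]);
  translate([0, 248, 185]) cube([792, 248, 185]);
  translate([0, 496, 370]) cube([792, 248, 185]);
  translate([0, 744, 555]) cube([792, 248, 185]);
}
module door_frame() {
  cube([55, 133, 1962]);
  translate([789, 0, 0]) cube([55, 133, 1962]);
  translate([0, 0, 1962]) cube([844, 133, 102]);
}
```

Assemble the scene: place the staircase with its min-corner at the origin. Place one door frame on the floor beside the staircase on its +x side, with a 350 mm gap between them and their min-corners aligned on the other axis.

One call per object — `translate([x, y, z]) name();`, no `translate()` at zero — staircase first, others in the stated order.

staircase();
translate([1142, 0, 0]) door_frame();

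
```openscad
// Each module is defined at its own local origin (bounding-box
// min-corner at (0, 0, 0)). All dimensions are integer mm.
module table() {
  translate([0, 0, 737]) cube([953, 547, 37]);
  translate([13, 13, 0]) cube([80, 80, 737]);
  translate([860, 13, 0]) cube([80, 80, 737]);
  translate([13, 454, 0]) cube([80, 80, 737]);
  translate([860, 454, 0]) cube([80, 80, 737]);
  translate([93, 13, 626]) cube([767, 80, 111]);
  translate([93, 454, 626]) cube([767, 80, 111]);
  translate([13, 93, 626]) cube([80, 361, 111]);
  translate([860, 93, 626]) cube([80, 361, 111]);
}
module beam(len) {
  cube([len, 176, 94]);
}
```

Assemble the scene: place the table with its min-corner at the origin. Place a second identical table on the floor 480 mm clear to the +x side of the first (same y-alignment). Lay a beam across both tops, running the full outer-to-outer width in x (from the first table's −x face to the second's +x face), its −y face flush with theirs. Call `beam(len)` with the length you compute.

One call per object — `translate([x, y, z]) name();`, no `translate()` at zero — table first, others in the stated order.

table();
translate([1433, 0, 0]) table();
translate([0, 0, 774]) beam(2386);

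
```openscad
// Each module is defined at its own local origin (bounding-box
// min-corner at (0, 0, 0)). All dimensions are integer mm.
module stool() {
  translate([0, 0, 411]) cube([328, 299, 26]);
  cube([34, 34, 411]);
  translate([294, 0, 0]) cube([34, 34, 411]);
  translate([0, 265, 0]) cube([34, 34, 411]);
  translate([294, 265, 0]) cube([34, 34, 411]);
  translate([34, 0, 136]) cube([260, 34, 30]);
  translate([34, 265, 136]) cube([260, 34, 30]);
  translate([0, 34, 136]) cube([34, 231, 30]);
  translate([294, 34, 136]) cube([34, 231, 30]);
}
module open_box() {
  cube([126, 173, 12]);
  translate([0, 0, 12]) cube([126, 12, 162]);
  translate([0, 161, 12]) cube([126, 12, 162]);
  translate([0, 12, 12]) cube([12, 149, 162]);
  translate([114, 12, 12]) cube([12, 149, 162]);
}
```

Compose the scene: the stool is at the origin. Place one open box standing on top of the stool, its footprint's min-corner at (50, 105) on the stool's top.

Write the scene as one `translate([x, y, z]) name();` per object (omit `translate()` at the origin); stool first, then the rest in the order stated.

stool();
translate([50, 105, 437]) open_box();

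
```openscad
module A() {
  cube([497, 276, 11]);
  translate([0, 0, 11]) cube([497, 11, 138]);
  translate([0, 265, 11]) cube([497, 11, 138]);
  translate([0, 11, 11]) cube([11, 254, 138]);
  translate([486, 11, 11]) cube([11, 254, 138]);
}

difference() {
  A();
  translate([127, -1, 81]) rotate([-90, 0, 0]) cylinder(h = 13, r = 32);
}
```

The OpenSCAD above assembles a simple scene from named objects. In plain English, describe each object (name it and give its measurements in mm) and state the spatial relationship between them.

A is an open storage box with external size 497×276×149 mm and wall thickness 11 mm (the base is also 11 mm thick). The base covers the whole footprint; the four walls stand on the base, with the y-facing walls full-width and the x-facing walls fitting between their inner faces.

The open box has a circular hole of radius 32 mm through its front wall, centred at (x = 127, z = 81).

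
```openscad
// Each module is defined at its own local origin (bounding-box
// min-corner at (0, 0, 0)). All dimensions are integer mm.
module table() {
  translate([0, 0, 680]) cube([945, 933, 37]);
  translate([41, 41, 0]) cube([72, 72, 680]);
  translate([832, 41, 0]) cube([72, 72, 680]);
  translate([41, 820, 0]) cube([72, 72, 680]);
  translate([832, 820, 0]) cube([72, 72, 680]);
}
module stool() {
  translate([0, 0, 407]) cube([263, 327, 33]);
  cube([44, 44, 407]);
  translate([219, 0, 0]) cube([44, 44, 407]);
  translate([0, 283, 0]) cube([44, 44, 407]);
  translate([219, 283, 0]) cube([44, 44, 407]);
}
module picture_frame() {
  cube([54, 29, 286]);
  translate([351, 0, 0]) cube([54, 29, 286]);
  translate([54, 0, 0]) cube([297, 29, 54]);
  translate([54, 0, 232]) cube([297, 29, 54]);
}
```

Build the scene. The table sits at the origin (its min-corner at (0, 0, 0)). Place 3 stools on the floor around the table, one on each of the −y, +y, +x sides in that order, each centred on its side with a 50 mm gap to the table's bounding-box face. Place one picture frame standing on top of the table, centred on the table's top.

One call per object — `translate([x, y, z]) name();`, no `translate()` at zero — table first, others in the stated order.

table();
translate([341, -377, 0]) stool();
translate([341, 983, 0]) stool();
translate([995, 303, 0]) stool();
translate([270, 452, 717]) picture_frame();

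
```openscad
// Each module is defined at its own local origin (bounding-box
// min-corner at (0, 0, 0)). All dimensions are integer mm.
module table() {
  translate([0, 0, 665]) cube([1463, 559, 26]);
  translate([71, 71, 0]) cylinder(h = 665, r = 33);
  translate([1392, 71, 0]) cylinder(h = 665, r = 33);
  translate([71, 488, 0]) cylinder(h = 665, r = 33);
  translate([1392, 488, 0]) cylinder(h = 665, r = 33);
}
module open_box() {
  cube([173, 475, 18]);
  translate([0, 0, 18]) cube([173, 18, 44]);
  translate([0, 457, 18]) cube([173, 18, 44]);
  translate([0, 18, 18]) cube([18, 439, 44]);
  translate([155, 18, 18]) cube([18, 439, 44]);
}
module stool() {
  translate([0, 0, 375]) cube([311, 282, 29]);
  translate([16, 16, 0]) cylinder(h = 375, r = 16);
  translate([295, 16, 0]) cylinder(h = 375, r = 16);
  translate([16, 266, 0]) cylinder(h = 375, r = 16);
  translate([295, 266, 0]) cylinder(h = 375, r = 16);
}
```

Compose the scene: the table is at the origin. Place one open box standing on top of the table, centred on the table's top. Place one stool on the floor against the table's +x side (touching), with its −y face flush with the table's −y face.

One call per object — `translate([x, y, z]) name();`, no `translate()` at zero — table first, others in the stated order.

table();
translate([645, 42, 691]) open_box();
translate([1463, 0, 0]) stool();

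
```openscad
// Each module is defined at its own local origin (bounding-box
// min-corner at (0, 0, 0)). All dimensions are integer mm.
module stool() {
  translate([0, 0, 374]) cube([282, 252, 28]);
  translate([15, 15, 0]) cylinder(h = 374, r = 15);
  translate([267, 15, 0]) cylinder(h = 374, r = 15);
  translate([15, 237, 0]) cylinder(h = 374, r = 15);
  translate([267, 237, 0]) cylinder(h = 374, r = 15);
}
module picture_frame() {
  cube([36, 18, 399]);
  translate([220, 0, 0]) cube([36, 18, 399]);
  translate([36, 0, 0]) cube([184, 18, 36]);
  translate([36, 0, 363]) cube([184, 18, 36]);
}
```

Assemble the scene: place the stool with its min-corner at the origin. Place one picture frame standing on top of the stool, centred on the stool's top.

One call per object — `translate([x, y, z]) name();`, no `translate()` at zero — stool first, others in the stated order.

stool();
translate([13, 117, 402]) picture_frame();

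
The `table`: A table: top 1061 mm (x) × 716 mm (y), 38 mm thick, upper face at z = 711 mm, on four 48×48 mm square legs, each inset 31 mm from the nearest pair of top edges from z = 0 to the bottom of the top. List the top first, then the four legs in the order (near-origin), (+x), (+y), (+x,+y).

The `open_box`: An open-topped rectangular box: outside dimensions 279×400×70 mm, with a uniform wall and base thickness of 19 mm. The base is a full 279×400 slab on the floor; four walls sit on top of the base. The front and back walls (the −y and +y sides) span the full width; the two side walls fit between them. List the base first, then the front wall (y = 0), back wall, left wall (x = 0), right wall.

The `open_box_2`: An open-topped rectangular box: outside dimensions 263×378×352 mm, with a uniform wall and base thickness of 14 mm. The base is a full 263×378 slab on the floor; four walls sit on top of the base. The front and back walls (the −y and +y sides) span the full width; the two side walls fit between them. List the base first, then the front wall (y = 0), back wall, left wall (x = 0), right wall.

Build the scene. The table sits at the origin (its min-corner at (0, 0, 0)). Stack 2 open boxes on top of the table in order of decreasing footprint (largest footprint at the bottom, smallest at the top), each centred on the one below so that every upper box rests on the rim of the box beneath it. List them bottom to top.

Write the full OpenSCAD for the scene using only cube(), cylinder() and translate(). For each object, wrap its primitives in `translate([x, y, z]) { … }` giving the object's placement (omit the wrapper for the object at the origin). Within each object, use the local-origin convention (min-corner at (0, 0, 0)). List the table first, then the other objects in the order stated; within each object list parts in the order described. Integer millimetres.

translate([0, 0, 673]) cube([1061, 716, 38]);
translate([31, 31, 0]) cube([48, 48, 673]);
translate([982, 31, 0]) cube([48, 48, 673]);
translate([31, 637, 0]) cube([48, 48, 673]);
translate([982, 637, 0]) cube([48, 48, 673]);
translate([391, 158, 711]) {
  cube([279, 400, 19]);
  translate([0, 0, 19]) cube([279, 19, 51]);
  translate([0, 381, 19]) cube([279, 19, 51]);
  translate([0, 19, 19]) cube([19, 362, 51]);
  translate([260, 19, 19]) cube([19, 362, 51]);
}
translate([399, 169, 781]) {
  cube([263, 378, 14]);
  translate([0, 0, 14]) cube([263, 14, 338]);
  translate([0, 364, 14]) cube([263, 14, 338]);
  translate([0, 14, 14]) cube([14, 350, 338]);
  translate([249, 14, 14]) cube([14, 350, 338]);
}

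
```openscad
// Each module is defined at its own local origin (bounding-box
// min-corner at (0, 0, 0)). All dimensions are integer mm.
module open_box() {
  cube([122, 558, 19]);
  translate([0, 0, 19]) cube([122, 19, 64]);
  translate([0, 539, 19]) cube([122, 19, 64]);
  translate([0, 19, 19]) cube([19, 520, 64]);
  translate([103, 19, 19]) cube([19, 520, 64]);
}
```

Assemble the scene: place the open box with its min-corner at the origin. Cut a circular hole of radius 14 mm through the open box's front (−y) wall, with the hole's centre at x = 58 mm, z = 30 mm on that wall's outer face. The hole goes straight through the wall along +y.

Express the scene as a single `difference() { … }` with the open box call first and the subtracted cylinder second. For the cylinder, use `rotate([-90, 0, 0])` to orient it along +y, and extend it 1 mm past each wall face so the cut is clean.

difference() {
  open_box();
  translate([58, -1, 30]) rotate([-90, 0, 0]) cylinder(h = 21, r = 14);
}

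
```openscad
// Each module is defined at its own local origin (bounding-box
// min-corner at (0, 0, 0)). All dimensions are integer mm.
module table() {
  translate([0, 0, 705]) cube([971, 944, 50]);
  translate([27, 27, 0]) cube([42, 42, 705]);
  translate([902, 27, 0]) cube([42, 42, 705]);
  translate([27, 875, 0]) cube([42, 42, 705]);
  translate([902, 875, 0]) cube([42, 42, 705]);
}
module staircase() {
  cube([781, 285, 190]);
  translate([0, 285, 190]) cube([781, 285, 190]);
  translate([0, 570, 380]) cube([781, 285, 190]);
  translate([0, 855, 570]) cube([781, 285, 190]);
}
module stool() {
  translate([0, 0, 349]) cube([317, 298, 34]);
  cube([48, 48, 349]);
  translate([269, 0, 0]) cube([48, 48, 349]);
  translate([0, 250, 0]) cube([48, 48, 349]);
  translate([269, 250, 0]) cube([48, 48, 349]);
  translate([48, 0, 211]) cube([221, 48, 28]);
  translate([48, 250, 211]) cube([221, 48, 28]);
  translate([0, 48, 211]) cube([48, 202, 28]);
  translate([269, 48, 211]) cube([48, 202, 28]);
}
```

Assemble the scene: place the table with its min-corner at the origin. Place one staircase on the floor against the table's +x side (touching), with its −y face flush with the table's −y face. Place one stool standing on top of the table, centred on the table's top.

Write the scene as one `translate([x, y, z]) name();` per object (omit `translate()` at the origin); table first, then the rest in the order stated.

table();
translate([971, 0, 0]) staircase();
translate([327, 323, 755]) stool();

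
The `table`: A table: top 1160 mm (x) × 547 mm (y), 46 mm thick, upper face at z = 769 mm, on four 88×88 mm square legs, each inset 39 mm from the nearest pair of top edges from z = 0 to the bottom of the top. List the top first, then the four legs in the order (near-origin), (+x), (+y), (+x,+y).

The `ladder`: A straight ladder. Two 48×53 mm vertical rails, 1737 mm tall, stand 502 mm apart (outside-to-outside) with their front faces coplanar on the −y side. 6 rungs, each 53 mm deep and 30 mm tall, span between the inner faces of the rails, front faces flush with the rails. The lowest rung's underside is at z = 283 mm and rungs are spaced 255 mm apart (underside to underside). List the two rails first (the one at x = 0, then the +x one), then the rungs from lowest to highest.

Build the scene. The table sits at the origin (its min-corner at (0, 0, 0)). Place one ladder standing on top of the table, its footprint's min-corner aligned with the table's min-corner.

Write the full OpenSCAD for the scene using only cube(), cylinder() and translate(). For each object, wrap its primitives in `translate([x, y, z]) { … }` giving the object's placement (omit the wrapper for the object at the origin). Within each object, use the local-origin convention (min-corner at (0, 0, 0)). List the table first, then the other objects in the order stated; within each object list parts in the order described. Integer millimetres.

translate([0, 0, 723]) cube([1160, 547, 46]);
translate([39, 39, 0]) cube([88, 88, 723]);
translate([1033, 39, 0]) cube([88, 88, 723]);
translate([39, 420, 0]) cube([88, 88, 723]);
translate([1033, 420, 0]) cube([88, 88, 723]);
translate([0, 0, 769]) {
  cube([48, 53, 1737]);
  translate([454, 0, 0]) cube([48, 53, 1737]);
  translate([48, 0, 283]) cube([406, 53, 30]);
  translate([48, 0, 538]) cube([406, 53, 30]);
  translate([48, 0, 793]) cube([406, 53, 30]);
  translate([48, 0, 1048]) cube([406, 53, 30]);
  translate([48, 0, 1303]) cube([406, 53, 30]);
  translate([48, 0, 1558]) cube([406, 53, 30]);
}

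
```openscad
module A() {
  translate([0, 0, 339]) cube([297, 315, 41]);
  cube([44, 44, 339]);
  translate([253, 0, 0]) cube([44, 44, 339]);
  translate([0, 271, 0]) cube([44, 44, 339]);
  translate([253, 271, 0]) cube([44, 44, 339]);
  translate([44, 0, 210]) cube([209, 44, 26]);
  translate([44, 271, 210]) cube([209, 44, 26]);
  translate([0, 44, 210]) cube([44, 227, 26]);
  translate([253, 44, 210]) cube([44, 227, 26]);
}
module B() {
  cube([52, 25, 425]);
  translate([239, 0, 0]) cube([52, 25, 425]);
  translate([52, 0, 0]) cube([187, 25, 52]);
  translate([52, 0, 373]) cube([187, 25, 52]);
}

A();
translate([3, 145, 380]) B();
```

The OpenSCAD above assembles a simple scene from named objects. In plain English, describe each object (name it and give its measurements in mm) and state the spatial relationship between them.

A is a four-legged stool. The seat is 297×315 mm, 41 mm thick, top at z = 380 mm. It stands on four square legs, each 44×44 mm in cross-section, from z = 0 to the seat underside, each flush with a corner of the seat. Four stretchers, 44 mm wide and 26 mm tall, connect adjacent legs with their undersides at z = 210 mm, each running between the inner faces of the legs it joins and aligned with the legs' outer faces on the other axis.

B is a picture frame with a 187×321 mm rectangular opening (x by z) and a uniform 52 mm border on every side. Frame depth is 25 mm along y. It is built from two vertical stiles running the full outside height and two horizontal rails spanning the gap between the stiles.

The picture frame is on top of the stool, centred.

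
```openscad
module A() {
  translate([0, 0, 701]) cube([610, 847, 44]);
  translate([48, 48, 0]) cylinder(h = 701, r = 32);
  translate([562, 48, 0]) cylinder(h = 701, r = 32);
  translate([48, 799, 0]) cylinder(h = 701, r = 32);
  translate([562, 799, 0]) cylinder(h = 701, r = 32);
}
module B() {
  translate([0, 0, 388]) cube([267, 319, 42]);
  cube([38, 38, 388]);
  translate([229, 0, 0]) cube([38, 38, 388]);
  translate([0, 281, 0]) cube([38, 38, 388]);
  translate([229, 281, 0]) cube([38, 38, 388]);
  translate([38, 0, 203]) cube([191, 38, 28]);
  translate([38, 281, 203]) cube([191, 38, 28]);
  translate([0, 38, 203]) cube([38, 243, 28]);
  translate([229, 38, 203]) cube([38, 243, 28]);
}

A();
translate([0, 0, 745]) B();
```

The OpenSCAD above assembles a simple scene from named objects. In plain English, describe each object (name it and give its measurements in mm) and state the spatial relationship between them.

A is a table: top 610 mm (x) × 847 mm (y), 44 mm thick, upper face at z = 745 mm, on four round legs of 64 mm diameter, each leg's bounding box inset 16 mm from the nearest pair of top edges, running from z = 0 to the bottom of the top.

B is a four-legged stool. The seat is 267×319 mm, 42 mm thick, top at z = 430 mm. It stands on four square legs, each 38×38 mm in cross-section, from z = 0 to the seat underside, each flush with a corner of the seat. Four stretchers, 38 mm wide and 28 mm tall, connect adjacent legs with their undersides at z = 203 mm, each running between the inner faces of the legs it joins and aligned with the legs' outer faces on the other axis.

The stool is on top of the table.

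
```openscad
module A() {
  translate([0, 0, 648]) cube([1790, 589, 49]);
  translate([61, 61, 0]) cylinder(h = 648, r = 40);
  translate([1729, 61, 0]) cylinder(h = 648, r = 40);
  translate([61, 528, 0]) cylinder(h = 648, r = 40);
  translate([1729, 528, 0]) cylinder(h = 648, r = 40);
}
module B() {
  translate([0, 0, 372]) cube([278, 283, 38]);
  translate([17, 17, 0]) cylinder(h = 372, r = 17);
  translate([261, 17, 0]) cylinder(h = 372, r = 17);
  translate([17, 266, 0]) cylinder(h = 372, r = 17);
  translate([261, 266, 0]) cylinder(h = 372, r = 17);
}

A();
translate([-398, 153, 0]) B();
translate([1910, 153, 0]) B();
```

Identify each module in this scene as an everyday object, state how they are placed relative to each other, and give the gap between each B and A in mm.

Each stool's nearest face is 120 mm from the table's bounding box.

A is a table. B is a stool. Two stools sit around the table at the −x, +x sides. The gap between each stool and the table is 120 mm.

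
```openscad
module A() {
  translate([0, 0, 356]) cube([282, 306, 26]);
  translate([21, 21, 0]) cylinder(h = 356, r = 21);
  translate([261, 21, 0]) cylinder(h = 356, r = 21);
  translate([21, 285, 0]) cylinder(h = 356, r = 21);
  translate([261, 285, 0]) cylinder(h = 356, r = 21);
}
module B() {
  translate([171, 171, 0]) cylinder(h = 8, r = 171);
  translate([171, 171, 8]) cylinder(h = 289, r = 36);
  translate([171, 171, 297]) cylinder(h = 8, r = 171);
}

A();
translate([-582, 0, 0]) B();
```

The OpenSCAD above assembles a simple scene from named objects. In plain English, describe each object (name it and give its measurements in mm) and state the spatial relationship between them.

A is a four-legged stool. The seat is a 282×306×26 mm slab whose top surface is at z = 382 mm; four round legs, each 42 mm in diameter, run from the floor (z = 0) to the underside of the seat, each leg's axis is inset half a diameter from the nearest pair of seat edges (so the leg's bounding box is flush with the corner).

B is a spool: two coaxial disc flanges of radius 171 mm and thickness 8 mm, joined by a core cylinder of radius 36 mm and height 289 mm. The lower flange rests on z = 0 and the three cylinders share a vertical axis.

The spool is on the floor beside the stool on its −x side.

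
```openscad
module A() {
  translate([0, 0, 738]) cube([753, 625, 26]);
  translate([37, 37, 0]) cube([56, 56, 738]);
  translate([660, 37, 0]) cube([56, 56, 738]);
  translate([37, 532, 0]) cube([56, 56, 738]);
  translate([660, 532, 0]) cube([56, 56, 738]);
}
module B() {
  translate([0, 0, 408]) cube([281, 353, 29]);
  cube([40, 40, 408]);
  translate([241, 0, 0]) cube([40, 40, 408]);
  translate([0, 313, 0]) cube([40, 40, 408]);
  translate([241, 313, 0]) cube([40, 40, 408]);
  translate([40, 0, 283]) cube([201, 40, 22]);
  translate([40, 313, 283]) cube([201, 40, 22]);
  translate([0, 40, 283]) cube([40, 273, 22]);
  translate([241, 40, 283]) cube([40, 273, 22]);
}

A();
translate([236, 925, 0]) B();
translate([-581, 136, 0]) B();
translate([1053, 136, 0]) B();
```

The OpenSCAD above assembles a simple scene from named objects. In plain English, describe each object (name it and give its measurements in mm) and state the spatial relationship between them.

A is a table: top 753 mm (x) × 625 mm (y), 26 mm thick, upper face at z = 764 mm, on four 56×56 mm square legs, each inset 37 mm from the nearest pair of top edges, running from z = 0 to the bottom of the top.

B is a simple wooden stool: a rectangular seat 281 mm (x) by 353 mm (y), 29 mm thick, top face at z = 437 mm, on four square legs, each 40×40 mm in cross-section. The legs rest on z = 0, each flush with a corner of the seat. Four stretchers, 40 mm wide and 22 mm tall, connect adjacent legs with their undersides at z = 283 mm, each running between the inner faces of the legs it joins and aligned with the legs' outer faces on the other axis.

Three stools sit around the table at the +y, −x, +x sides.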